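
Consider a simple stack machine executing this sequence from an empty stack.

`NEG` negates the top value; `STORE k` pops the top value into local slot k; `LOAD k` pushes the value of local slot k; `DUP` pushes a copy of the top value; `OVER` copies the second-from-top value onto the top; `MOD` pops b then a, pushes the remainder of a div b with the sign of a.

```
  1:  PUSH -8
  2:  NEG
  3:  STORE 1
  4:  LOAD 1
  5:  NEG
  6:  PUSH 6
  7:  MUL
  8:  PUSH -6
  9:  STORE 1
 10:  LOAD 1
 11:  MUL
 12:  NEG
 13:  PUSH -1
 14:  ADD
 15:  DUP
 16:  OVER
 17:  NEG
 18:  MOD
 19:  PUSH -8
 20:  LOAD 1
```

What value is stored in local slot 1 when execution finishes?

-6

PUSH -8 -> -8
NEG     -> 8
STORE 1 -> (empty)
LOAD 1  -> 8
NEG     -> -8
PUSH 6  -> -8 6
MUL     -> -48
PUSH -6 -> -48 -6
STORE 1 -> -48
LOAD 1  -> -48 -6
MUL     -> 288
NEG     -> -288
PUSH -1 -> -288 -1
ADD     -> -289
DUP     -> -289 -289
OVER    -> -289 -289 -289
NEG     -> -289 -289 289
MOD     -> -289 0
PUSH -8 -> -289 0 -8
LOAD 1  -> -289 0 -8 -6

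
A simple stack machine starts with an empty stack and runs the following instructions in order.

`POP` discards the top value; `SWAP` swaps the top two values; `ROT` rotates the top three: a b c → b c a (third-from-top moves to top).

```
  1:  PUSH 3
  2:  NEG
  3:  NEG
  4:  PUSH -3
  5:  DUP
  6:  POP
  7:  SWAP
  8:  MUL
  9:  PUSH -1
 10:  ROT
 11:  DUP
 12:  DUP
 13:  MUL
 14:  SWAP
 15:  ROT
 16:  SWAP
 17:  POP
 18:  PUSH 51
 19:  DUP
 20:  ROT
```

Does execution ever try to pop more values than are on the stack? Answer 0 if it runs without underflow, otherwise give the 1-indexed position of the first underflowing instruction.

PUSH 3  → [3]
NEG     → [-3]
NEG     → [3]
PUSH -3 → [3, -3]
DUP     → [3, -3, -3]
POP     → [3, -3]
SWAP    → [-3, 3]
MUL     → [-9]
PUSH -1 → [-9, -1]
ROT  — needs 3 operands, stack has 2 → underflow

10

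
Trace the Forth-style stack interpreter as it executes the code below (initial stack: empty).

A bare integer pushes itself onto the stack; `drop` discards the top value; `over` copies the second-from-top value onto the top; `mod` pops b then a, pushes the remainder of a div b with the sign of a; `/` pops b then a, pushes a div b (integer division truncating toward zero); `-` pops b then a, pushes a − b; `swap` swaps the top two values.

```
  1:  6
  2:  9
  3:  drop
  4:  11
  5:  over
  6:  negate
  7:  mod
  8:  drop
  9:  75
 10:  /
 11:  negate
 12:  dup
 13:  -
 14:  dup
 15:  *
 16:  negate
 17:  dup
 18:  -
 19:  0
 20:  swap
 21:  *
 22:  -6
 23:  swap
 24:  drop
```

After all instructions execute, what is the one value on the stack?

-6

6      -> [6]
9      -> [6, 9]
drop   -> [6]
11     -> [6, 11]
over   -> [6, 11, 6]
negate -> [6, 11, -6]
mod    -> [6, 5]
drop   -> [6]
75     -> [6, 75]
/      -> [0]
negate -> [0]
dup    -> [0, 0]
-      -> [0]
dup    -> [0, 0]
*      -> [0]
negate -> [0]
dup    -> [0, 0]
-      -> [0]
0      -> [0, 0]
swap   -> [0, 0]
*      -> [0]
-6     -> [0, -6]
swap   -> [-6, 0]
drop   -> [-6]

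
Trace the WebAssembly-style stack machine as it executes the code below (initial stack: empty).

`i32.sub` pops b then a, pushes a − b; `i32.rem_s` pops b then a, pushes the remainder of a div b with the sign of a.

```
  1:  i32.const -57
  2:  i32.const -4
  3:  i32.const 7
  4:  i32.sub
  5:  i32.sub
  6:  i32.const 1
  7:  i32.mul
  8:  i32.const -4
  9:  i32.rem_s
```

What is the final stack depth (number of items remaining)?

i32.const -57 → -57
i32.const -4  → -57 -4
i32.const 7   → -57 -4 7
i32.sub       → -57 -11
i32.sub       → -46
i32.const 1   → -46 1
i32.mul       → -46
i32.const -4  → -46 -4
i32.rem_s     → -2

1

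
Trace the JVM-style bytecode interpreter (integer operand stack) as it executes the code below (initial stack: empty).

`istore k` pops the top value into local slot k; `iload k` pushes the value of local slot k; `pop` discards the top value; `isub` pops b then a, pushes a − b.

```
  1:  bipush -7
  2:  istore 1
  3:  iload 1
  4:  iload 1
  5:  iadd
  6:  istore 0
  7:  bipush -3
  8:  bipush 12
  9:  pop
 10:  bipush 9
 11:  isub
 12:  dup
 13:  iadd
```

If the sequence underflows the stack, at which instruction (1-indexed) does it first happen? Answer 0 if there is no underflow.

bipush -7  -7
istore 1   (empty)
iload 1    -7
iload 1    -7 -7
iadd       -14
istore 0   (empty)
bipush -3  -3
bipush 12  -3 12
pop        -3
bipush 9   -3 9
isub       -12
dup        -12 -12
iadd       -24

0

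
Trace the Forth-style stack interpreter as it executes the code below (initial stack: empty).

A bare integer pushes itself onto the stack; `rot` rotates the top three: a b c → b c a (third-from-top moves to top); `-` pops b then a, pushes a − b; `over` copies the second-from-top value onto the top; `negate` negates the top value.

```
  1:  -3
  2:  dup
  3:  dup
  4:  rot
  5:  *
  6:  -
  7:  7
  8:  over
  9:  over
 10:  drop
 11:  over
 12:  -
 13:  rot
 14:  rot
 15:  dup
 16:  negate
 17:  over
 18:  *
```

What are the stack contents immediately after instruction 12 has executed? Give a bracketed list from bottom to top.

[-12, 7, -19]

-3    [-3]
dup   [-3, -3]
dup   [-3, -3, -3]
rot   [-3, -3, -3]
*     [-3, 9]
-     [-12]
7     [-12, 7]
over  [-12, 7, -12]
over  [-12, 7, -12, 7]
drop  [-12, 7, -12]
over  [-12, 7, -12, 7]
-     [-12, 7, -19]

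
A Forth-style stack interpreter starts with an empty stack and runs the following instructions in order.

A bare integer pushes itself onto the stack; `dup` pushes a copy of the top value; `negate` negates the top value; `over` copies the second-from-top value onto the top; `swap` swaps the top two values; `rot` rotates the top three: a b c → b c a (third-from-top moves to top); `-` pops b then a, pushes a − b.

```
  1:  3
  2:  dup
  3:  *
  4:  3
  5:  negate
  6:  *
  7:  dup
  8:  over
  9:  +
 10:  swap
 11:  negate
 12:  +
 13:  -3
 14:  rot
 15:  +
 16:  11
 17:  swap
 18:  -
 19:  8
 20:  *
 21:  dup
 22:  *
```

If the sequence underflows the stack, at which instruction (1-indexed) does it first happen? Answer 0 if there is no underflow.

3      → 3
dup    → 3 3
*      → 9
3      → 9 3
negate → 9 -3
*      → -27
dup    → -27 -27
over   → -27 -27 -27
+      → -27 -54
swap   → -54 -27
negate → -54 27
+      → -27
-3     → -27 -3
rot  — needs 3 operands, stack has 2 → underflow

14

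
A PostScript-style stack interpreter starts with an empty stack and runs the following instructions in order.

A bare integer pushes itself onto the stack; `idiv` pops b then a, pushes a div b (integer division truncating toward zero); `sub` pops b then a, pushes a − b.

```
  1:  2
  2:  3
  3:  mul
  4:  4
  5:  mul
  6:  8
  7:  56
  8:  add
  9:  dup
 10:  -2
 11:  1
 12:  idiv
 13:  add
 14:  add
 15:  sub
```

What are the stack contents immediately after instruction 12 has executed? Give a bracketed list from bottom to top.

[24, 64, 64, -2]

2    → [2]
3    → [2, 3]
mul  → [6]
4    → [6, 4]
mul  → [24]
8    → [24, 8]
56   → [24, 8, 56]
add  → [24, 64]
dup  → [24, 64, 64]
-2   → [24, 64, 64, -2]
1    → [24, 64, 64, -2, 1]
idiv → [24, 64, 64, -2]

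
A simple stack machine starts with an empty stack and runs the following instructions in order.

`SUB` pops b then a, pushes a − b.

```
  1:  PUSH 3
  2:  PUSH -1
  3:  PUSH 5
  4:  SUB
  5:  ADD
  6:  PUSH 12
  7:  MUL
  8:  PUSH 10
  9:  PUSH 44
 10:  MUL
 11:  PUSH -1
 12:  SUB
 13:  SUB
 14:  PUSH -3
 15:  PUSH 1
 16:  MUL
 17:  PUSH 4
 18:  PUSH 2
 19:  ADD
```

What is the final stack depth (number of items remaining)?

PUSH 3  : [3]
PUSH -1 : [3, -1]
PUSH 5  : [3, -1, 5]
SUB     : [3, -6]
ADD     : [-3]
PUSH 12 : [-3, 12]
MUL     : [-36]
PUSH 10 : [-36, 10]
PUSH 44 : [-36, 10, 44]
MUL     : [-36, 440]
PUSH -1 : [-36, 440, -1]
SUB     : [-36, 441]
SUB     : [-477]
PUSH -3 : [-477, -3]
PUSH 1  : [-477, -3, 1]
MUL     : [-477, -3]
PUSH 4  : [-477, -3, 4]
PUSH 2  : [-477, -3, 4, 2]
ADD     : [-477, -3, 6]

3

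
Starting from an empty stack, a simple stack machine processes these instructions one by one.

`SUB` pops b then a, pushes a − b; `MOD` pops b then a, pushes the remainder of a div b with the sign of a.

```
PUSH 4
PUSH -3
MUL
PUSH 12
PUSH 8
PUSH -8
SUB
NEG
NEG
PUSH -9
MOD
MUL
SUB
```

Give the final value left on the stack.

PUSH 4  -> [4]
PUSH -3 -> [4, -3]
MUL     -> [-12]
PUSH 12 -> [-12, 12]
PUSH 8  -> [-12, 12, 8]
PUSH -8 -> [-12, 12, 8, -8]
SUB     -> [-12, 12, 16]
NEG     -> [-12, 12, -16]
NEG     -> [-12, 12, 16]
PUSH -9 -> [-12, 12, 16, -9]
MOD     -> [-12, 12, 7]
MUL     -> [-12, 84]
SUB     -> [-96]

-96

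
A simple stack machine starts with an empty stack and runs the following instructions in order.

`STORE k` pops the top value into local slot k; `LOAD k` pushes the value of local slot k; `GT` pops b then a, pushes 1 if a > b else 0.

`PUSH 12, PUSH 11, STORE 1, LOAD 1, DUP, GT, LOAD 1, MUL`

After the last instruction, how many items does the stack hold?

PUSH 12 -> 12
PUSH 11 -> 12 11
STORE 1 -> 12
LOAD 1  -> 12 11
DUP     -> 12 11 11
GT      -> 12 0
LOAD 1  -> 12 0 11
MUL     -> 12 0

2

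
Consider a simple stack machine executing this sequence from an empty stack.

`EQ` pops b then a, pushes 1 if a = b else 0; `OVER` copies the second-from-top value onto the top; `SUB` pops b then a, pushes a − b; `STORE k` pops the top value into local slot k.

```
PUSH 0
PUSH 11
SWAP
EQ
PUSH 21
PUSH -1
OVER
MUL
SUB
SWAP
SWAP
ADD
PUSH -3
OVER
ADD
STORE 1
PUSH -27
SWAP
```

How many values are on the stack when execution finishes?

2

PUSH 0    [0]
PUSH 11   [0, 11]
SWAP      [11, 0]
EQ        [0]
PUSH 21   [0, 21]
PUSH -1   [0, 21, -1]
OVER      [0, 21, -1, 21]
MUL       [0, 21, -21]
SUB       [0, 42]
SWAP      [42, 0]
SWAP      [0, 42]
ADD       [42]
PUSH -3   [42, -3]
OVER      [42, -3, 42]
ADD       [42, 39]
STORE 1   [42]
PUSH -27  [42, -27]
SWAP      [-27, 42]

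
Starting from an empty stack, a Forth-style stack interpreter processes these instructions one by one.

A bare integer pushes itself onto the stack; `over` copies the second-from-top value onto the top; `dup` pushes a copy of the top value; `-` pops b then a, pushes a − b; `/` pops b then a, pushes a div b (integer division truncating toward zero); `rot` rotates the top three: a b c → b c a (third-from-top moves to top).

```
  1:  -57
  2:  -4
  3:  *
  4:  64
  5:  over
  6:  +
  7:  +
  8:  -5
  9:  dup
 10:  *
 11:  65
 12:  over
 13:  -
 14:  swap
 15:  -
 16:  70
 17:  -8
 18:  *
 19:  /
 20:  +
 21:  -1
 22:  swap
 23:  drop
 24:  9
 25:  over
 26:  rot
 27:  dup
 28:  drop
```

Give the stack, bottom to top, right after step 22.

-57  → [-57]
-4   → [-57, -4]
*    → [228]
64   → [228, 64]
over → [228, 64, 228]
+    → [228, 292]
+    → [520]
-5   → [520, -5]
dup  → [520, -5, -5]
*    → [520, 25]
65   → [520, 25, 65]
over → [520, 25, 65, 25]
-    → [520, 25, 40]
swap → [520, 40, 25]
-    → [520, 15]
70   → [520, 15, 70]
-8   → [520, 15, 70, -8]
*    → [520, 15, -560]
/    → [520, 0]
+    → [520]
-1   → [520, -1]
swap → [-1, 520]

[-1, 520]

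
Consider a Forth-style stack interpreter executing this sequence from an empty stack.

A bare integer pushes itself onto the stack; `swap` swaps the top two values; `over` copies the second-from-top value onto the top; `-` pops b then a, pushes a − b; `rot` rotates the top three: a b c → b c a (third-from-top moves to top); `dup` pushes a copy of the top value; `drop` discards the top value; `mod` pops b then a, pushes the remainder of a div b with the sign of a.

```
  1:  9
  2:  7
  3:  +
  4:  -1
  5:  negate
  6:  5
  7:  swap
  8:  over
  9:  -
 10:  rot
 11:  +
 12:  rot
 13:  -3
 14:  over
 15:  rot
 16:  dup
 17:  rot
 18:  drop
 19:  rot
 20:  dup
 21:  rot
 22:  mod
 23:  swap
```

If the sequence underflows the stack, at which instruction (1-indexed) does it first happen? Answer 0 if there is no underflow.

9       9
7       9 7
+       16
-1      16 -1
negate  16 1
5       16 1 5
swap    16 5 1
over    16 5 1 5
-       16 5 -4
rot     5 -4 16
+       5 12
rot  — needs 3 operands, stack has 2 → underflow

12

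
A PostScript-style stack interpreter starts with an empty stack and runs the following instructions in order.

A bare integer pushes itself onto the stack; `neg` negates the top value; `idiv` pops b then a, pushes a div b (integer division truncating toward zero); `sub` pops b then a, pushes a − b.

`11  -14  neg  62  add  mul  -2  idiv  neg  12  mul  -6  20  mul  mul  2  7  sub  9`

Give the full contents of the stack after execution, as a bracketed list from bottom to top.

[-601920, -5, 9]

11    11
-14   11 -14
neg   11 14
62    11 14 62
add   11 76
mul   836
-2    836 -2
idiv  -418
neg   418
12    418 12
mul   5016
-6    5016 -6
20    5016 -6 20
mul   5016 -120
mul   -601920
2     -601920 2
7     -601920 2 7
sub   -601920 -5
9     -601920 -5 9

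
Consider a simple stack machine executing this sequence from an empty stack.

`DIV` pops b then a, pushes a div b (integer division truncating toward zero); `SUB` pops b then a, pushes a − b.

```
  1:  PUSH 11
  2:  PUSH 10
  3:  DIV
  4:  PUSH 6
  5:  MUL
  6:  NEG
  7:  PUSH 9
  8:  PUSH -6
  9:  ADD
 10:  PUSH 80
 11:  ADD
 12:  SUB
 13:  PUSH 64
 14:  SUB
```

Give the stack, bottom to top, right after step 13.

[-89, 64]

PUSH 11  11
PUSH 10  11 10
DIV      1
PUSH 6   1 6
MUL      6
NEG      -6
PUSH 9   -6 9
PUSH -6  -6 9 -6
ADD      -6 3
PUSH 80  -6 3 80
ADD      -6 83
SUB      -89
PUSH 64  -89 64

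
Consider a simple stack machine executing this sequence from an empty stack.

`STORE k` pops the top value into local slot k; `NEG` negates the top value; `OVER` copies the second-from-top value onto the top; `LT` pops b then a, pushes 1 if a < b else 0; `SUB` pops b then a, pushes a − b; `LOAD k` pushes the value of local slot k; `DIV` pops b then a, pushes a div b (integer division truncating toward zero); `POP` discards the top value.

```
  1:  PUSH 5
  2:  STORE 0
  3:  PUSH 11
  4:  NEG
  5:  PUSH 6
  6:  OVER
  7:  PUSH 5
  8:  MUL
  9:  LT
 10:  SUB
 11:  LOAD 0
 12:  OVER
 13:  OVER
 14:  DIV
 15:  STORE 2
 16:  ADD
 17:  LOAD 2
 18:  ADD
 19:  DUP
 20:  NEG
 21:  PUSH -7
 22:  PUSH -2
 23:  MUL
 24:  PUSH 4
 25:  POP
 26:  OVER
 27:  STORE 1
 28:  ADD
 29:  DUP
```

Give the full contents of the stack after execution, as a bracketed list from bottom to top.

PUSH 5   [5]
STORE 0  []
PUSH 11  [11]
NEG      [-11]
PUSH 6   [-11, 6]
OVER     [-11, 6, -11]
PUSH 5   [-11, 6, -11, 5]
MUL      [-11, 6, -55]
LT       [-11, 0]
SUB      [-11]
LOAD 0   [-11, 5]
OVER     [-11, 5, -11]
OVER     [-11, 5, -11, 5]
DIV      [-11, 5, -2]
STORE 2  [-11, 5]
ADD      [-6]
LOAD 2   [-6, -2]
ADD      [-8]
DUP      [-8, -8]
NEG      [-8, 8]
PUSH -7  [-8, 8, -7]
PUSH -2  [-8, 8, -7, -2]
MUL      [-8, 8, 14]
PUSH 4   [-8, 8, 14, 4]
POP      [-8, 8, 14]
OVER     [-8, 8, 14, 8]
STORE 1  [-8, 8, 14]
ADD      [-8, 22]
DUP      [-8, 22, 22]

[-8, 22, 22]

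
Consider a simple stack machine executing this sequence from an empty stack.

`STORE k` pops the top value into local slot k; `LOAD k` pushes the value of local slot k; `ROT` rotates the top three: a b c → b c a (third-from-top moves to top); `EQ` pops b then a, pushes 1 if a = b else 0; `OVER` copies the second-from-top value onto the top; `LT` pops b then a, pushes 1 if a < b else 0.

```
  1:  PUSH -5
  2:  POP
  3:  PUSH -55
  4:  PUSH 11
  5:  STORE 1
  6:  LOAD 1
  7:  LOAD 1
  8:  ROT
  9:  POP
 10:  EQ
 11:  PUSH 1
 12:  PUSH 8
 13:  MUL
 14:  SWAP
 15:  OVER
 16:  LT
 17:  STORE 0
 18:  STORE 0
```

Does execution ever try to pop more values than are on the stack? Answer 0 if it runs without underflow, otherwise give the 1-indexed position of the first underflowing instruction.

0

PUSH -5   [-5]
POP       []
PUSH -55  [-55]
PUSH 11   [-55, 11]
STORE 1   [-55]
LOAD 1    [-55, 11]
LOAD 1    [-55, 11, 11]
ROT       [11, 11, -55]
POP       [11, 11]
EQ        [1]
PUSH 1    [1, 1]
PUSH 8    [1, 1, 8]
MUL       [1, 8]
SWAP      [8, 1]
OVER      [8, 1, 8]
LT        [8, 1]
STORE 0   [8]
STORE 0   []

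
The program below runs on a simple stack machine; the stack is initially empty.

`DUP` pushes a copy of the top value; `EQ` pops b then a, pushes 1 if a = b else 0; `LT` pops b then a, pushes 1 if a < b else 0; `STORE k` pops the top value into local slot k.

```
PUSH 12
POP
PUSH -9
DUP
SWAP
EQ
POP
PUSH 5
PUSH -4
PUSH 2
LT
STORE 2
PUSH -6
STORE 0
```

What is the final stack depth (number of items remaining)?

1

PUSH 12 → 12
POP     → (empty)
PUSH -9 → -9
DUP     → -9 -9
SWAP    → -9 -9
EQ      → 1
POP     → (empty)
PUSH 5  → 5
PUSH -4 → 5 -4
PUSH 2  → 5 -4 2
LT      → 5 1
STORE 2 → 5
PUSH -6 → 5 -6
STORE 0 → 5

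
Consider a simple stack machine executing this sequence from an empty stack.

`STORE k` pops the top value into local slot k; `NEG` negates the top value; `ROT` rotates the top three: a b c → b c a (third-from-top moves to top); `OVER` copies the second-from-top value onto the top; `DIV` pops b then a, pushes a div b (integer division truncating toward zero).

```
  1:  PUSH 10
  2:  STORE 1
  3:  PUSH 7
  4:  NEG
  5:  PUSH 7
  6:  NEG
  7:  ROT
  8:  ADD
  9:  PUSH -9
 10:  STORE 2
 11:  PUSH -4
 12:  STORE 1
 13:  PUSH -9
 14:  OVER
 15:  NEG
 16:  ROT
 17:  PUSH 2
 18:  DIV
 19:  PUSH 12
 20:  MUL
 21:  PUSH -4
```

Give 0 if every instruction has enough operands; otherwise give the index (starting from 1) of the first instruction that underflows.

7

PUSH 10 → 10
STORE 1 → (empty)
PUSH 7  → 7
NEG     → -7
PUSH 7  → -7 7
NEG     → -7 -7
ROT  — needs 3 operands, stack has 2 → underflow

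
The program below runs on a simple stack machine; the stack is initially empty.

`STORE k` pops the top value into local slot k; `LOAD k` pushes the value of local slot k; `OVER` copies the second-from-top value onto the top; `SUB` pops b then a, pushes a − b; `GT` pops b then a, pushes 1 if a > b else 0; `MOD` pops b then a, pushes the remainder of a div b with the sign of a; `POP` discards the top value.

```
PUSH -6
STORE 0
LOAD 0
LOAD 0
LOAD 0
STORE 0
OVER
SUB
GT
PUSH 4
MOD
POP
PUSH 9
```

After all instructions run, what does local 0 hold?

-6

PUSH -6 : -6
STORE 0 : (empty)
LOAD 0  : -6
LOAD 0  : -6 -6
LOAD 0  : -6 -6 -6
STORE 0 : -6 -6
OVER    : -6 -6 -6
SUB     : -6 0
GT      : 0
PUSH 4  : 0 4
MOD     : 0
POP     : (empty)
PUSH 9  : 9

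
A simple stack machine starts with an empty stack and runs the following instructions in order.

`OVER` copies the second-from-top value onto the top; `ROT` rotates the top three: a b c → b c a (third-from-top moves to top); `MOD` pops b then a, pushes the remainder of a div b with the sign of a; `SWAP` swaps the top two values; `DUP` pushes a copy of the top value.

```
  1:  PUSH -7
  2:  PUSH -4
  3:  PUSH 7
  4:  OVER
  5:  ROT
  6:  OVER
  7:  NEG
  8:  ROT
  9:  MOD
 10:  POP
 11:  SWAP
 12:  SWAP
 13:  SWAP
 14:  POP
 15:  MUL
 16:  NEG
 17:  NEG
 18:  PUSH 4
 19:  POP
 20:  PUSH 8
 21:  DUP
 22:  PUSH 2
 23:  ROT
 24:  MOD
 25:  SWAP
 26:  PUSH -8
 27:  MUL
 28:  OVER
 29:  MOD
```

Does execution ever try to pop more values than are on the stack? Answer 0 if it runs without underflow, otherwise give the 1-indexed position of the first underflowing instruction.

0

PUSH -7 -> -7
PUSH -4 -> -7 -4
PUSH 7  -> -7 -4 7
OVER    -> -7 -4 7 -4
ROT     -> -7 7 -4 -4
OVER    -> -7 7 -4 -4 -4
NEG     -> -7 7 -4 -4 4
ROT     -> -7 7 -4 4 -4
MOD     -> -7 7 -4 0
POP     -> -7 7 -4
SWAP    -> -7 -4 7
SWAP    -> -7 7 -4
SWAP    -> -7 -4 7
POP     -> -7 -4
MUL     -> 28
NEG     -> -28
NEG     -> 28
PUSH 4  -> 28 4
POP     -> 28
PUSH 8  -> 28 8
DUP     -> 28 8 8
PUSH 2  -> 28 8 8 2
ROT     -> 28 8 2 8
MOD     -> 28 8 2
SWAP    -> 28 2 8
PUSH -8 -> 28 2 8 -8
MUL     -> 28 2 -64
OVER    -> 28 2 -64 2
MOD     -> 28 2 0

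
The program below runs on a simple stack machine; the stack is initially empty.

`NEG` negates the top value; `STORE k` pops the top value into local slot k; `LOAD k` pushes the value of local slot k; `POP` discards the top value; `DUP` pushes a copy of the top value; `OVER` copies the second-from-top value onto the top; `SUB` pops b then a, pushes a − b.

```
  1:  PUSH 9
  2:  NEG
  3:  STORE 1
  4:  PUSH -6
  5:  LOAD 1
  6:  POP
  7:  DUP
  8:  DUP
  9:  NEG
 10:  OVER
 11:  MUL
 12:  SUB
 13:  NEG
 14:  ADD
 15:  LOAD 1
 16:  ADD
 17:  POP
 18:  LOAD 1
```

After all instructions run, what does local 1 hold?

PUSH 9  : 9
NEG     : -9
STORE 1 : (empty)
PUSH -6 : -6
LOAD 1  : -6 -9
POP     : -6
DUP     : -6 -6
DUP     : -6 -6 -6
NEG     : -6 -6 6
OVER    : -6 -6 6 -6
MUL     : -6 -6 -36
SUB     : -6 30
NEG     : -6 -30
ADD     : -36
LOAD 1  : -36 -9
ADD     : -45
POP     : (empty)
LOAD 1  : -9

-9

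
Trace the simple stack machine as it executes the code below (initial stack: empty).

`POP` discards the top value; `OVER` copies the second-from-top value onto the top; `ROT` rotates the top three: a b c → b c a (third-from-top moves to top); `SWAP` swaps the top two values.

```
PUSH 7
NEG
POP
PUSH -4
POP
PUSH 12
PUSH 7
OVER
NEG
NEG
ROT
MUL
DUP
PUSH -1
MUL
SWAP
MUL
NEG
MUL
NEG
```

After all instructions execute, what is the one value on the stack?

-145152

PUSH 7  → [7]
NEG     → [-7]
POP     → []
PUSH -4 → [-4]
POP     → []
PUSH 12 → [12]
PUSH 7  → [12, 7]
OVER    → [12, 7, 12]
NEG     → [12, 7, -12]
NEG     → [12, 7, 12]
ROT     → [7, 12, 12]
MUL     → [7, 144]
DUP     → [7, 144, 144]
PUSH -1 → [7, 144, 144, -1]
MUL     → [7, 144, -144]
SWAP    → [7, -144, 144]
MUL     → [7, -20736]
NEG     → [7, 20736]
MUL     → [145152]
NEG     → [-145152]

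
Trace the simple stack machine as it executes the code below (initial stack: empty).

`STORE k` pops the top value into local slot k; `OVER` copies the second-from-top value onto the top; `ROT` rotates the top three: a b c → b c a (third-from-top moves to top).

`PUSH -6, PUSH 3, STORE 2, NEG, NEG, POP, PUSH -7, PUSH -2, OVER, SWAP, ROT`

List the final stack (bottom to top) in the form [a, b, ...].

PUSH -6  [-6]
PUSH 3   [-6, 3]
STORE 2  [-6]
NEG      [6]
NEG      [-6]
POP      []
PUSH -7  [-7]
PUSH -2  [-7, -2]
OVER     [-7, -2, -7]
SWAP     [-7, -7, -2]
ROT      [-7, -2, -7]

[-7, -2, -7]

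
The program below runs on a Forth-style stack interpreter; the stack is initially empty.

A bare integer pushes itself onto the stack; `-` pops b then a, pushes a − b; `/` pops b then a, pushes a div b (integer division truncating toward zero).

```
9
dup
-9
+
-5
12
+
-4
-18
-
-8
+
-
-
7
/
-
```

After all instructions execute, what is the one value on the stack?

9

9    [9]
dup  [9, 9]
-9   [9, 9, -9]
+    [9, 0]
-5   [9, 0, -5]
12   [9, 0, -5, 12]
+    [9, 0, 7]
-4   [9, 0, 7, -4]
-18  [9, 0, 7, -4, -18]
-    [9, 0, 7, 14]
-8   [9, 0, 7, 14, -8]
+    [9, 0, 7, 6]
-    [9, 0, 1]
-    [9, -1]
7    [9, -1, 7]
/    [9, 0]
-    [9]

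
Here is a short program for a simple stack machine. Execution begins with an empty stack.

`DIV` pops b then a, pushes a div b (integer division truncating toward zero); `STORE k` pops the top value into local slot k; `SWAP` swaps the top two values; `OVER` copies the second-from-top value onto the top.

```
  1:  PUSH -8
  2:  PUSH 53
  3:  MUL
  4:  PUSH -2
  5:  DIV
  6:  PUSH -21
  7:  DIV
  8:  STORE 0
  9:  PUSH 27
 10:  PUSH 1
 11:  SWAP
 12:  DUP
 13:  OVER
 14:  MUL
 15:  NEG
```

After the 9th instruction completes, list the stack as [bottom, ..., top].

[27]

PUSH -8  → -8
PUSH 53  → -8 53
MUL      → -424
PUSH -2  → -424 -2
DIV      → 212
PUSH -21 → 212 -21
DIV      → -10
STORE 0  → (empty)
PUSH 27  → 27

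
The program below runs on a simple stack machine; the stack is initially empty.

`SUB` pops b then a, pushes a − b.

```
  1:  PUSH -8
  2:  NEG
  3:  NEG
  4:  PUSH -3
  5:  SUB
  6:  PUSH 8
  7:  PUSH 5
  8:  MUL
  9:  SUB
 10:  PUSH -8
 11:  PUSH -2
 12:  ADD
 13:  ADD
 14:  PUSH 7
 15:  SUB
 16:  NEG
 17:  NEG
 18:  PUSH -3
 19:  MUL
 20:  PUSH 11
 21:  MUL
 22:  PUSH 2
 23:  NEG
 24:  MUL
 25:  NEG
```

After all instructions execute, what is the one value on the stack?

PUSH -8 → -8
NEG     → 8
NEG     → -8
PUSH -3 → -8 -3
SUB     → -5
PUSH 8  → -5 8
PUSH 5  → -5 8 5
MUL     → -5 40
SUB     → -45
PUSH -8 → -45 -8
PUSH -2 → -45 -8 -2
ADD     → -45 -10
ADD     → -55
PUSH 7  → -55 7
SUB     → -62
NEG     → 62
NEG     → -62
PUSH -3 → -62 -3
MUL     → 186
PUSH 11 → 186 11
MUL     → 2046
PUSH 2  → 2046 2
NEG     → 2046 -2
MUL     → -4092
NEG     → 4092

4092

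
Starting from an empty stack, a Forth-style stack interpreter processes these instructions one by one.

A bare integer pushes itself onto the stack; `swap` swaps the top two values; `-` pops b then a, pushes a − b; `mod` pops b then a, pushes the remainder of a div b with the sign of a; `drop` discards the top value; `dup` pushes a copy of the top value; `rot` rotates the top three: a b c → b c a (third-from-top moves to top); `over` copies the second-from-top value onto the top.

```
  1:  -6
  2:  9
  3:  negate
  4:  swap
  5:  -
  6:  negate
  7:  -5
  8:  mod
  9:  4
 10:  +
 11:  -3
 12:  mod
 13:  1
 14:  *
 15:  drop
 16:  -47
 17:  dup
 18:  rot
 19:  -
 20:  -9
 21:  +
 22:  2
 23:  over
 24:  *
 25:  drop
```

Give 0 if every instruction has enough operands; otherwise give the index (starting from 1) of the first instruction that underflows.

-6     -> [-6]
9      -> [-6, 9]
negate -> [-6, -9]
swap   -> [-9, -6]
-      -> [-3]
negate -> [3]
-5     -> [3, -5]
mod    -> [3]
4      -> [3, 4]
+      -> [7]
-3     -> [7, -3]
mod    -> [1]
1      -> [1, 1]
*      -> [1]
drop   -> []
-47    -> [-47]
dup    -> [-47, -47]
rot  — needs 3 operands, stack has 2 → underflow

18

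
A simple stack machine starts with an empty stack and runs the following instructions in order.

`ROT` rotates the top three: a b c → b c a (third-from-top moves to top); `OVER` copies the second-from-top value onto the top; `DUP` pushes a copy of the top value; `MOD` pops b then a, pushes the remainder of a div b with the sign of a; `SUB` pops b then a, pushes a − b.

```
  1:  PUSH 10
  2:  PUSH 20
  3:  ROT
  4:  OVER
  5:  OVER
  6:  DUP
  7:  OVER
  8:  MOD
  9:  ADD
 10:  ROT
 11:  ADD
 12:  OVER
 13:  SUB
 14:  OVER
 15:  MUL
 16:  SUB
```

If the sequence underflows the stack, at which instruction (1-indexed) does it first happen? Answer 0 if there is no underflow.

3

PUSH 10  [10]
PUSH 20  [10, 20]
ROT  — needs 3 operands, stack has 2 → underflow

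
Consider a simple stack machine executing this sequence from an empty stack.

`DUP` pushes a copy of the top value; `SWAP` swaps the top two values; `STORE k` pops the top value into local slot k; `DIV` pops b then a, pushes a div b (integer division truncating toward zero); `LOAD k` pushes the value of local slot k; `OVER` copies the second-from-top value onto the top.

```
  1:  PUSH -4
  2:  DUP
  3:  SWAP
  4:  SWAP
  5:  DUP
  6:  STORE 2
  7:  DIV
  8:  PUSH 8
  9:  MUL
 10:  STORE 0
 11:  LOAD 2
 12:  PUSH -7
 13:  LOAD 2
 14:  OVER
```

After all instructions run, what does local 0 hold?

PUSH -4 : [-4]
DUP     : [-4, -4]
SWAP    : [-4, -4]
SWAP    : [-4, -4]
DUP     : [-4, -4, -4]
STORE 2 : [-4, -4]
DIV     : [1]
PUSH 8  : [1, 8]
MUL     : [8]
STORE 0 : []
LOAD 2  : [-4]
PUSH -7 : [-4, -7]
LOAD 2  : [-4, -7, -4]
OVER    : [-4, -7, -4, -7]

8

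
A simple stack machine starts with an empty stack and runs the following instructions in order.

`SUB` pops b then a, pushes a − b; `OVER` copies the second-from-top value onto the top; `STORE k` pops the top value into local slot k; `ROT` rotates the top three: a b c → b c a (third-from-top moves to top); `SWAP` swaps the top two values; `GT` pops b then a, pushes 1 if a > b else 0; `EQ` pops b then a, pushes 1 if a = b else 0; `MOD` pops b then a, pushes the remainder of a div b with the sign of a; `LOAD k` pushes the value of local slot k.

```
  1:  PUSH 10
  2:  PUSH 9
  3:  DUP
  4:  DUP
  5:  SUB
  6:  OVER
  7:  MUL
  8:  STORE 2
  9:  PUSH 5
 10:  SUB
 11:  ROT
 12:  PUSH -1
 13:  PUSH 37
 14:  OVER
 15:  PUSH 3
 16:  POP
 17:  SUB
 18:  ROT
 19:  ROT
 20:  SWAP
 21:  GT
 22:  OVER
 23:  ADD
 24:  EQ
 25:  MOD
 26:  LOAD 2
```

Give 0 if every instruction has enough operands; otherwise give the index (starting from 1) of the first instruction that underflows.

11

PUSH 10 : 10
PUSH 9  : 10 9
DUP     : 10 9 9
DUP     : 10 9 9 9
SUB     : 10 9 0
OVER    : 10 9 0 9
MUL     : 10 9 0
STORE 2 : 10 9
PUSH 5  : 10 9 5
SUB     : 10 4
ROT  — needs 3 operands, stack has 2 → underflow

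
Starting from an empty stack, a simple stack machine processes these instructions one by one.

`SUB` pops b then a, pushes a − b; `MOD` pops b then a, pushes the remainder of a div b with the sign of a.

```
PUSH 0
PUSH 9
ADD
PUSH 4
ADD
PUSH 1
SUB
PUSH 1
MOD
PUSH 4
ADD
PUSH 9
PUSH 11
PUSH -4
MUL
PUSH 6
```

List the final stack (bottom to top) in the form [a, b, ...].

PUSH 0  : [0]
PUSH 9  : [0, 9]
ADD     : [9]
PUSH 4  : [9, 4]
ADD     : [13]
PUSH 1  : [13, 1]
SUB     : [12]
PUSH 1  : [12, 1]
MOD     : [0]
PUSH 4  : [0, 4]
ADD     : [4]
PUSH 9  : [4, 9]
PUSH 11 : [4, 9, 11]
PUSH -4 : [4, 9, 11, -4]
MUL     : [4, 9, -44]
PUSH 6  : [4, 9, -44, 6]

[4, 9, -44, 6]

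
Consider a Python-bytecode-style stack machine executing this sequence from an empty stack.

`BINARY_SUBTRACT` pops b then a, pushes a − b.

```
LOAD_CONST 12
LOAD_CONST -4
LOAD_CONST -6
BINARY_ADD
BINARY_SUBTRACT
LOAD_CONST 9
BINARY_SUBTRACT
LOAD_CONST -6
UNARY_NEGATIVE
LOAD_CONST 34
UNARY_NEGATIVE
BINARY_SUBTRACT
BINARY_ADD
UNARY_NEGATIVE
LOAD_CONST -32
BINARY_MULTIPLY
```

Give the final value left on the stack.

LOAD_CONST 12    [12]
LOAD_CONST -4    [12, -4]
LOAD_CONST -6    [12, -4, -6]
BINARY_ADD       [12, -10]
BINARY_SUBTRACT  [22]
LOAD_CONST 9     [22, 9]
BINARY_SUBTRACT  [13]
LOAD_CONST -6    [13, -6]
UNARY_NEGATIVE   [13, 6]
LOAD_CONST 34    [13, 6, 34]
UNARY_NEGATIVE   [13, 6, -34]
BINARY_SUBTRACT  [13, 40]
BINARY_ADD       [53]
UNARY_NEGATIVE   [-53]
LOAD_CONST -32   [-53, -32]
BINARY_MULTIPLY  [1696]

1696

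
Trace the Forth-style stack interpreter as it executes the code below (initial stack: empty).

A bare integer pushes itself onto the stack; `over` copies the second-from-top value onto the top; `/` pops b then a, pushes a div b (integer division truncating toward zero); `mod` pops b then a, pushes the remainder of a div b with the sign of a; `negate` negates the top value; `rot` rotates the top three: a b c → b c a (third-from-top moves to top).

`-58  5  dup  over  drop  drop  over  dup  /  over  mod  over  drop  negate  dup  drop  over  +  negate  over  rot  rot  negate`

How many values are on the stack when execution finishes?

4

-58     -58
5       -58 5
dup     -58 5 5
over    -58 5 5 5
drop    -58 5 5
drop    -58 5
over    -58 5 -58
dup     -58 5 -58 -58
/       -58 5 1
over    -58 5 1 5
mod     -58 5 1
over    -58 5 1 5
drop    -58 5 1
negate  -58 5 -1
dup     -58 5 -1 -1
drop    -58 5 -1
over    -58 5 -1 5
+       -58 5 4
negate  -58 5 -4
over    -58 5 -4 5
rot     -58 -4 5 5
rot     -58 5 5 -4
negate  -58 5 5 4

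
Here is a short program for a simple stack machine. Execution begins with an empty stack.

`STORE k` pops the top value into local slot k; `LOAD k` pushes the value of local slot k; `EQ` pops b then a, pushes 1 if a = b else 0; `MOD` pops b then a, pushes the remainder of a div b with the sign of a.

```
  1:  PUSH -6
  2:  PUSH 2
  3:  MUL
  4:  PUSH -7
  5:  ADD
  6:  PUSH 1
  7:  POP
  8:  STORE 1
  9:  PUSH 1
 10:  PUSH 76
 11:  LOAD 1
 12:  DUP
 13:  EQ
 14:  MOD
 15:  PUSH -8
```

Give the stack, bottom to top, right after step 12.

PUSH -6  [-6]
PUSH 2   [-6, 2]
MUL      [-12]
PUSH -7  [-12, -7]
ADD      [-19]
PUSH 1   [-19, 1]
POP      [-19]
STORE 1  []
PUSH 1   [1]
PUSH 76  [1, 76]
LOAD 1   [1, 76, -19]
DUP      [1, 76, -19, -19]

[1, 76, -19, -19]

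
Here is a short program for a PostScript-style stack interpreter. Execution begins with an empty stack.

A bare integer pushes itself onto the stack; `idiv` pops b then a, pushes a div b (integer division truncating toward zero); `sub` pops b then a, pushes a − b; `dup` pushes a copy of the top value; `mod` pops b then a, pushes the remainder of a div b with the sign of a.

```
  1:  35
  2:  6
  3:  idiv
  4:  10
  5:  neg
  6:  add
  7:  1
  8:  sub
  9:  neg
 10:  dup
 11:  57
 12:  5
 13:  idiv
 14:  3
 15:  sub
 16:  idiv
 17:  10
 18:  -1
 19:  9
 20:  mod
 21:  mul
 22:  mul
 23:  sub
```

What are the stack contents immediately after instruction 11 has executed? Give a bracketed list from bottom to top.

[6, 6, 57]

35   → [35]
6    → [35, 6]
idiv → [5]
10   → [5, 10]
neg  → [5, -10]
add  → [-5]
1    → [-5, 1]
sub  → [-6]
neg  → [6]
dup  → [6, 6]
57   → [6, 6, 57]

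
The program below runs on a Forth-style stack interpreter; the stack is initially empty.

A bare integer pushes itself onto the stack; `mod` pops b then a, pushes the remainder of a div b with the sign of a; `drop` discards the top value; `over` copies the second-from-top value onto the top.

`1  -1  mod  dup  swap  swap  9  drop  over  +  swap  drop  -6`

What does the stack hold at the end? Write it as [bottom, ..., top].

[0, -6]

1    -> 1
-1   -> 1 -1
mod  -> 0
dup  -> 0 0
swap -> 0 0
swap -> 0 0
9    -> 0 0 9
drop -> 0 0
over -> 0 0 0
+    -> 0 0
swap -> 0 0
drop -> 0
-6   -> 0 -6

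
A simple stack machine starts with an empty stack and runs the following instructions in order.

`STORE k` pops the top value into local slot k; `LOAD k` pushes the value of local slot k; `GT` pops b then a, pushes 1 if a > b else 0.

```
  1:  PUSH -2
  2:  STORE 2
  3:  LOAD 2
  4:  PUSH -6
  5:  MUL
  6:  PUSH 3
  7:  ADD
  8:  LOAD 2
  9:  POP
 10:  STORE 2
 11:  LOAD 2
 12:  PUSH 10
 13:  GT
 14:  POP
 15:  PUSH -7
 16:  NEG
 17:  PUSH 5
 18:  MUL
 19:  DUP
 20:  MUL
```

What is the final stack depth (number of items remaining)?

PUSH -2  -2
STORE 2  (empty)
LOAD 2   -2
PUSH -6  -2 -6
MUL      12
PUSH 3   12 3
ADD      15
LOAD 2   15 -2
POP      15
STORE 2  (empty)
LOAD 2   15
PUSH 10  15 10
GT       1
POP      (empty)
PUSH -7  -7
NEG      7
PUSH 5   7 5
MUL      35
DUP      35 35
MUL      1225

1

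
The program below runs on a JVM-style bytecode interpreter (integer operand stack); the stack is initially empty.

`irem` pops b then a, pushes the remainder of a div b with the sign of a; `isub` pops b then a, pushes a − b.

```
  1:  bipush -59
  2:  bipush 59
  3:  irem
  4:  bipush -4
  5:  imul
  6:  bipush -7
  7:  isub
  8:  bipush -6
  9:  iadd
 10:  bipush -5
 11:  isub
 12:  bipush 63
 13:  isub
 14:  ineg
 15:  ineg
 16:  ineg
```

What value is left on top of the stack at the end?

bipush -59 -> -59
bipush 59  -> -59 59
irem       -> 0
bipush -4  -> 0 -4
imul       -> 0
bipush -7  -> 0 -7
isub       -> 7
bipush -6  -> 7 -6
iadd       -> 1
bipush -5  -> 1 -5
isub       -> 6
bipush 63  -> 6 63
isub       -> -57
ineg       -> 57
ineg       -> -57
ineg       -> 57

57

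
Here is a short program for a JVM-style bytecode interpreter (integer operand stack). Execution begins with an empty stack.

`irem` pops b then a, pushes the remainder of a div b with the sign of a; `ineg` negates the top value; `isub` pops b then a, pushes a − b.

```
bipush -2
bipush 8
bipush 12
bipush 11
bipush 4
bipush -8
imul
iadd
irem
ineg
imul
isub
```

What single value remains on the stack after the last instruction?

94

bipush -2 → -2
bipush 8  → -2 8
bipush 12 → -2 8 12
bipush 11 → -2 8 12 11
bipush 4  → -2 8 12 11 4
bipush -8 → -2 8 12 11 4 -8
imul      → -2 8 12 11 -32
iadd      → -2 8 12 -21
irem      → -2 8 12
ineg      → -2 8 -12
imul      → -2 -96
isub      → 94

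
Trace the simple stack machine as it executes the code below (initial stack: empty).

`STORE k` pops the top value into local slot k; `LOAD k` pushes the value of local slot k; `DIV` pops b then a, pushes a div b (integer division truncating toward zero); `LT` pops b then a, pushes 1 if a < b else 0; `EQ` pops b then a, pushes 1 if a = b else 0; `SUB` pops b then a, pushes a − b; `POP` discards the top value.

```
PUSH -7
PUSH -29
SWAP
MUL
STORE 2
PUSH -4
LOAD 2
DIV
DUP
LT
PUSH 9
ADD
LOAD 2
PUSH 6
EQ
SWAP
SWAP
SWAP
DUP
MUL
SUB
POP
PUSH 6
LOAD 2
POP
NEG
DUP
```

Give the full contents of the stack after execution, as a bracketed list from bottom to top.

PUSH -7   [-7]
PUSH -29  [-7, -29]
SWAP      [-29, -7]
MUL       [203]
STORE 2   []
PUSH -4   [-4]
LOAD 2    [-4, 203]
DIV       [0]
DUP       [0, 0]
LT        [0]
PUSH 9    [0, 9]
ADD       [9]
LOAD 2    [9, 203]
PUSH 6    [9, 203, 6]
EQ        [9, 0]
SWAP      [0, 9]
SWAP      [9, 0]
SWAP      [0, 9]
DUP       [0, 9, 9]
MUL       [0, 81]
SUB       [-81]
POP       []
PUSH 6    [6]
LOAD 2    [6, 203]
POP       [6]
NEG       [-6]
DUP       [-6, -6]

[-6, -6]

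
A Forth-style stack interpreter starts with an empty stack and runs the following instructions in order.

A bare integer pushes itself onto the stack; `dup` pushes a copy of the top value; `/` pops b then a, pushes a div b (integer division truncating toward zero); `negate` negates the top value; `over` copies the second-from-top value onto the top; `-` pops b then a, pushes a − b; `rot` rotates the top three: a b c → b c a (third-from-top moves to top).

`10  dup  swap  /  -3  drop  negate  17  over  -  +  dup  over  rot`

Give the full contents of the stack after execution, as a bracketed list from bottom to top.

10     : 10
dup    : 10 10
swap   : 10 10
/      : 1
-3     : 1 -3
drop   : 1
negate : -1
17     : -1 17
over   : -1 17 -1
-      : -1 18
+      : 17
dup    : 17 17
over   : 17 17 17
rot    : 17 17 17

[17, 17, 17]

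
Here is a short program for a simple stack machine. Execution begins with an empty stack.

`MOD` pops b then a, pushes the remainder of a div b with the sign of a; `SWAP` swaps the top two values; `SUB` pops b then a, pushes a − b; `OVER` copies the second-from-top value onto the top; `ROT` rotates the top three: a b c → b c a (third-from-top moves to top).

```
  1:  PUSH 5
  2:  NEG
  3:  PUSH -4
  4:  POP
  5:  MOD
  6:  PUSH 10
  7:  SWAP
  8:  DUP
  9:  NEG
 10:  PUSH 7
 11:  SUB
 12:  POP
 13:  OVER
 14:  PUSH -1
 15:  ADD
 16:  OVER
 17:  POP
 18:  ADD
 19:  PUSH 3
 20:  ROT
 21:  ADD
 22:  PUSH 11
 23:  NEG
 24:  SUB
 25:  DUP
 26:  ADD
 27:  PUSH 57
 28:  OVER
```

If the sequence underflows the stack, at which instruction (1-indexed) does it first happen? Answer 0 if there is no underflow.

PUSH 5  : 5
NEG     : -5
PUSH -4 : -5 -4
POP     : -5
MOD  — needs 2 operands, stack has 1 → underflow

5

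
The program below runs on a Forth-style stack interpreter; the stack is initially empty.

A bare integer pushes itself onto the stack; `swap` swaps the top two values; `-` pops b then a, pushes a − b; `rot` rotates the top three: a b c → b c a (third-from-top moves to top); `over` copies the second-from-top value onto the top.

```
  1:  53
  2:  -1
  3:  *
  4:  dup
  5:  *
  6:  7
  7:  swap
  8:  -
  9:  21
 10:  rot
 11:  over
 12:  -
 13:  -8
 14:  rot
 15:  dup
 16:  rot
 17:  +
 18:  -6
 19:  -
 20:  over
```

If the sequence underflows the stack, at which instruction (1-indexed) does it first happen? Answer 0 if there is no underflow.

53   : 53
-1   : 53 -1
*    : -53
dup  : -53 -53
*    : 2809
7    : 2809 7
swap : 7 2809
-    : -2802
21   : -2802 21
rot  — needs 3 operands, stack has 2 → underflow

10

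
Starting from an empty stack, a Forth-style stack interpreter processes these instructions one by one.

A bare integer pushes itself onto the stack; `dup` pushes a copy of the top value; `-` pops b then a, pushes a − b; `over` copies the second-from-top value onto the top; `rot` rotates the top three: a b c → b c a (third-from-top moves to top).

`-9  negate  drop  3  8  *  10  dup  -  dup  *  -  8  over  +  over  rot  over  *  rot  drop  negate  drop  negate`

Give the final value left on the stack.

-9     → -9
negate → 9
drop   → (empty)
3      → 3
8      → 3 8
*      → 24
10     → 24 10
dup    → 24 10 10
-      → 24 0
dup    → 24 0 0
*      → 24 0
-      → 24
8      → 24 8
over   → 24 8 24
+      → 24 32
over   → 24 32 24
rot    → 32 24 24
over   → 32 24 24 24
*      → 32 24 576
rot    → 24 576 32
drop   → 24 576
negate → 24 -576
drop   → 24
negate → -24

-24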